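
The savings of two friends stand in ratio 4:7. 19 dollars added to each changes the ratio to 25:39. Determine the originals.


Let A = 4k, B = 7k.
(4k + 19) / (7k + 19) = 25/39
Cross-multiply: 39(4k + 19) = 25(7k + 19)
156k + 741 = 175k + 475
156k - 175k = 475 - 741
-19k = -266
k = -266/-19 = 14
A = 4×14 = 56, B = 7×14 = 98
= A = 56, B = 98

A = 56, B = 98


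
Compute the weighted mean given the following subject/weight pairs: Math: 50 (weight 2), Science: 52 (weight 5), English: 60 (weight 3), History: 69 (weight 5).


Numerator = 50×2 + 52×5 + 60×3 + 69×5
= 100 + 260 + 180 + 345
= 885
Total weight = 15
Weighted avg = 885/15
= 59.00

59.00


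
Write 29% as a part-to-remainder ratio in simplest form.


29% means 29 parts out of 100; remainder = 71
Part : remainder = 29:71
GCD = 1
= 29:71

29:71


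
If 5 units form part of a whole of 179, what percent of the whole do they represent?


Percentage = (part / whole) × 100
= (5 / 179) × 100
≈ 2.79%

2.79%


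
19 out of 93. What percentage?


Percentage = (part / whole) × 100
= (19 / 93) × 100
≈ 20.43%

20.43%


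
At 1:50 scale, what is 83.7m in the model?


Model size = real / scale
= 83.7 / 50
= 1.6740 m

1.6740 m


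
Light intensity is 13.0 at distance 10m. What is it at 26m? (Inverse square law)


I₁d₁² = I₂d₂²
I₂ = I₁ × (d₁/d₂)²
= 13.0 × (10/26)²
= 13.0 × 100/676
= 1300/676
≈ 1.9231

1.9231


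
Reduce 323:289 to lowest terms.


GCD(323, 289) = 17
323/17 : 289/17
= 19:17

19:17


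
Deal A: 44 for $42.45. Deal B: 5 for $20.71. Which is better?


Deal A: $42.45/44 = $0.9648/unit
Deal B: $20.71/5 = $4.1420/unit
A is cheaper per unit
= Deal A

Deal A


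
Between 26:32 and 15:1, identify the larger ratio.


26/32 = 0.8125
15/1 = 15.0000
0.8125 < 15.0000, so 26:32 is less
= 15:1

15:1


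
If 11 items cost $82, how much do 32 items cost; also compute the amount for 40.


Direct proportion: y/x = constant
k = 82/11 ≈ 7.4545
y at x=32: k × 32 = 82 × 32 / 11 = 2624/11 ≈ 238.55
y at x=40: k × 40 = 82 × 40 / 11 = 3280/11 ≈ 298.18
= 238.55 and 298.18

238.55 and 298.18


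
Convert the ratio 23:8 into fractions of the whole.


Total parts = 23 + 8 = 31
First part: 23/31 = 23/31
Second part: 8/31 = 8/31
= 23/31 and 8/31

23/31 and 8/31


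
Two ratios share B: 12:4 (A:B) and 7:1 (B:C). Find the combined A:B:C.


Match B: multiply A:B by 7 → 84:28
Multiply B:C by 4 → 28:4
Combined: 84:28:4
GCD = 4
= 21:7:1

21:7:1


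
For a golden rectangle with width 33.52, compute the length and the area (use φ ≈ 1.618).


φ = (1 + √5) / 2 ≈ 1.618
Length = width × φ = 33.52 × 1.618 = 54.23536
≈ 54.24
Area = width × length = 33.52 × 54.23536 = 1817.9692672 ≈ 1817.97
= Length: 54.24, Area: 1817.97

Length: 54.24, Area: 1817.97


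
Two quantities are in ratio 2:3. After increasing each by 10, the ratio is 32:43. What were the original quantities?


Let A = 2k, B = 3k.
(2k + 10) / (3k + 10) = 32/43
Cross-multiply: 43(2k + 10) = 32(3k + 10)
86k + 430 = 96k + 320
86k - 96k = 320 - 430
-10k = -110
k = -110/-10 = 11
A = 2×11 = 22, B = 3×11 = 33
= A = 22, B = 33

A = 22, B = 33


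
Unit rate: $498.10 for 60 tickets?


Unit rate = total / quantity
= 498.10 / 60
= $8.30 per unit

$8.30 per unit


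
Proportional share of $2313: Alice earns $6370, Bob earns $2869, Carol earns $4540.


Total income = 6370 + 2869 + 4540 = $13779
Alice: $2313 × 6370/13779 = $1069.29
Bob: $2313 × 2869/13779 = $481.60
Carol: $2313 × 4540/13779 = $762.10
= Alice: $1069.29, Bob: $481.60, Carol: $762.10

Alice: $1069.29, Bob: $481.60, Carol: $762.10


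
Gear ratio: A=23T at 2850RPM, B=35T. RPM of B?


Gear ratio = 23:35 = 23:35
RPM_B = RPM_A × (teeth_A / teeth_B)
= 2850 × (23/35)
= 1872.9 RPM

1872.9 RPM


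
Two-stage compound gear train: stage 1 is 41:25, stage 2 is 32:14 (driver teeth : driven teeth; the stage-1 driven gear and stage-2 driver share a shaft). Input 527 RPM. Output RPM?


Stage 1: RPM_B = RPM_A × t_A/t_B = 527 × 41/25 = 21607/25 = 864.28
B and C share a shaft → RPM_C = RPM_B
Stage 2: RPM_D = RPM_C × t_C/t_D = RPM_A × (t_A×t_C)/(t_B×t_D)
Overall ratio = (41×32)/(25×14) = 1312/350
RPM_D = 527 × 1312/350 = 691424/350
≈ 1975.50 RPM

1975.50 RPM


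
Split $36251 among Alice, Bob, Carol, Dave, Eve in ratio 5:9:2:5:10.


Total parts = 5 + 9 + 2 + 5 + 10 = 31
Alice: 36251 × 5/31 = 5846.94
Bob: 36251 × 9/31 = 10524.48
Carol: 36251 × 2/31 = 2338.77
Dave: 36251 × 5/31 = 5846.94
Eve: 36251 × 10/31 = 11693.87
= Alice: $5846.94, Bob: $10524.48, Carol: $2338.77, Dave: $5846.94, Eve: $11693.87

Alice: $5846.94, Bob: $10524.48, Carol: $2338.77, Dave: $5846.94, Eve: $11693.87


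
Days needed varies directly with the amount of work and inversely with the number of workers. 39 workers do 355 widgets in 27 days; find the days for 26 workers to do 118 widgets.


Days ∝ work / workers, so d₂ = d₁ × (m₁/m₂) × (w₂/w₁)
Workers factor (inverse): 39/26 = 1.5000
Work factor (direct): 118/355 ≈ 0.3324
d₂ = 27 × 39/26 × 118/355 = (27 × 39 × 118) / (26 × 355) = 124254/9230
≈ 13.46 days

13.46 days


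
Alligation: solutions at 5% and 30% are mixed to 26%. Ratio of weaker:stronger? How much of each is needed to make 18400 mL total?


Let x parts of 5% mix with y parts of 30%.
5x + 30y = 26(x + y)
5x + 30y = 26x + 26y
x(5 - 26) = y(26 - 30)
x/y = (30 - 26)/(26 - 5) = 4/21
Simplify: 4:21
Total parts = 25; one part = 18400/25 = 736.00 mL
5% solution: 4×736.00 = 2944.00 mL
30% solution: 21×736.00 = 15456.00 mL
= ratio 4:21; 2944.00 mL and 15456.00 mL

ratio 4:21; 2944.00 mL and 15456.00 mL


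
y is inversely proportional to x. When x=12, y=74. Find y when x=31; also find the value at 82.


Inverse proportion: x × y = constant
k = 12 × 74 = 888
At x=31: k/31 = 28.65
At x=82: k/82 = 10.83
= 28.65 and 10.83

28.65 and 10.83


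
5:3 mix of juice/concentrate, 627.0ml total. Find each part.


Total parts = 5 + 3 = 8
juice: 627.0 × 5/8 = 391.9ml
concentrate: 627.0 × 3/8 = 235.1ml
= 391.9ml and 235.1ml

391.9ml and 235.1ml


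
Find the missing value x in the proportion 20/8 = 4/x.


Cross multiply: 20 × x = 8 × 4
20x = 32
x = 32 / 20
= 1.60

1.60


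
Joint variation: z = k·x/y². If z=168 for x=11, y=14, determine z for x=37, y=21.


z = k·x/y²
Solve for k using the known point: k = z·y²/x = 168×196/11 = 32928/11 ≈ 2993.4545
Now evaluate at x=37, y=21:
z = k × 37 / 441 = (32928 × 37) / (11 × 441) = 1218336/4851
≈ 251.1515

251.1515


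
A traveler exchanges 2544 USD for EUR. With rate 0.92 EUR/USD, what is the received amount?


Amount × rate = 2544 × 0.92
= 2340.48 EUR

2340.48 EUR


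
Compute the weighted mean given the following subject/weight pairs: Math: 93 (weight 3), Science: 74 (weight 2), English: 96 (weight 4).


Numerator = 93×3 + 74×2 + 96×4
= 279 + 148 + 384
= 811
Total weight = 9
Weighted avg = 811/9
= 90.11

90.11


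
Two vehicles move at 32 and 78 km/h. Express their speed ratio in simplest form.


Ratio = 32:78
GCD = 2
Simplified = 16:39
Time ratio (same distance) = 39:16
Speed ratio = 16:39

16:39


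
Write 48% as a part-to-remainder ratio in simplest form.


48% means 48 parts out of 100; remainder = 52
Part : remainder = 48:52
GCD = 4
= 12:13

12:13


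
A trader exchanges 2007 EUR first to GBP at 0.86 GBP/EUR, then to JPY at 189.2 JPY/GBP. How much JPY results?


Step 1: 2007 EUR × 0.86 = 1726.02 GBP
Step 2: 1726.02 GBP × 189.2 = 326562.98 JPY
Implied rate EUR→JPY = 0.86 × 189.2 = 162.7120
= 326562.98 JPY

326562.98 JPY


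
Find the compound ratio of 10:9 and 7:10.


Compound ratio = (10×7) : (9×10)
= 70:90
GCD = 10
= 7:9

7:9


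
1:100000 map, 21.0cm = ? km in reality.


Real distance = map distance × scale
= 21.0cm × 100000
= 2100000 cm = 21000.0 m
= 21.000 km

21.000 km


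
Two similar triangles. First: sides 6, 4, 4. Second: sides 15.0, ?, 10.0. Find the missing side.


Scale factor = 15.0/6 = 2.5
Missing side = 4 × 2.5
= 10.0

10.0


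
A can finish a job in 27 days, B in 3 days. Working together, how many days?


Rate of A = 1/27 per day
Rate of B = 1/3 per day
Combined rate = 1/27 + 1/3 = 30/81 ≈ 0.3704 per day
Days = 1 / combined rate = 81/30
= 2.70 days

2.70 days


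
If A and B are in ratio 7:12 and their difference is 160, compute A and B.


Let A = 7k, B = 12k.
12k - 7k = 160
5k = 160 → k = 160/5 = 32
A = 7×32 = 224, B = 12×32 = 384
= A = 224, B = 384

A = 224, B = 384


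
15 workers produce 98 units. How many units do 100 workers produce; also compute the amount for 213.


Direct proportion: y/x = constant
k = 98/15 ≈ 6.5333
y at x=100: k × 100 = 98 × 100 / 15 = 9800/15 ≈ 653.33
y at x=213: k × 213 = 98 × 213 / 15 = 20874/15 = 1391.60
= 653.33 and 1391.60

653.33 and 1391.60


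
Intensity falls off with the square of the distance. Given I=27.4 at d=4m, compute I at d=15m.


I₁d₁² = I₂d₂²
I₂ = I₁ × (d₁/d₂)²
= 27.4 × (4/15)²
= 27.4 × 16/225
= 438.4/225
≈ 1.9484

1.9484


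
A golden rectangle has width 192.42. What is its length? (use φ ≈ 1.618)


φ = (1 + √5) / 2 ≈ 1.618
Length = width × φ = 192.42 × 1.618 = 311.33556
≈ 311.34

311.34


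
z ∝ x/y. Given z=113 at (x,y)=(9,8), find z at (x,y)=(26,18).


z = k·x/y
Solve for k using the known point: k = z·y/x = 113×8/9 = 904/9 ≈ 100.4444
Now evaluate at x=26, y=18:
z = k × 26 / 18 = (904 × 26) / (9 × 18) = 23504/162
≈ 145.0864

145.0864


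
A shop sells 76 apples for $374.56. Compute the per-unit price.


Unit rate = total / quantity
= 374.56 / 76
= $4.93 per unit

$4.93 per unit


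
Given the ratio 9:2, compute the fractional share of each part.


Total parts = 9 + 2 = 11
First part: 9/11 = 9/11
Second part: 2/11 = 2/11
= 9/11 and 2/11

9/11 and 2/11


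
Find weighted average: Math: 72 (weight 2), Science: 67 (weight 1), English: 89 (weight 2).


Numerator = 72×2 + 67×1 + 89×2
= 144 + 67 + 178
= 389
Total weight = 5
Weighted avg = 389/5
= 77.80

77.80


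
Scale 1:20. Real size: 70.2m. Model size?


Model size = real / scale
= 70.2 / 20
= 3.5100 m

3.5100 m


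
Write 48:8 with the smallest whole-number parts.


GCD(48, 8) = 8
48/8 : 8/8
= 6:1

6:1


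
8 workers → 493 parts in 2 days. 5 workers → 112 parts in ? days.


Days ∝ work / workers, so d₂ = d₁ × (m₁/m₂) × (w₂/w₁)
Workers factor (inverse): 8/5 = 1.6000
Work factor (direct): 112/493 ≈ 0.2272
d₂ = 2 × 8/5 × 112/493 = (2 × 8 × 112) / (5 × 493) = 1792/2465
≈ 0.73 days

0.73 days


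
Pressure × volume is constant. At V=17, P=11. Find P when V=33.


Inverse proportion: x × y = constant
k = 17 × 11 = 187
y₂ = k / 33 = 187 / 33
= 5.67

5.67


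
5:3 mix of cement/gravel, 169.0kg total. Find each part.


Total parts = 5 + 3 = 8
cement: 169.0 × 5/8 = 105.6kg
gravel: 169.0 × 3/8 = 63.4kg
= 105.6kg and 63.4kg

105.6kg and 63.4kg


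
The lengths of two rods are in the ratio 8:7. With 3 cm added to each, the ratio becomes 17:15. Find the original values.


Let A = 8k, B = 7k.
(8k + 3) / (7k + 3) = 17/15
Cross-multiply: 15(8k + 3) = 17(7k + 3)
120k + 45 = 119k + 51
120k - 119k = 51 - 45
1k = 6
k = 6/1 = 6
A = 8×6 = 48, B = 7×6 = 42
= A = 48, B = 42

A = 48, B = 42


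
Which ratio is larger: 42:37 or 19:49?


42/37 = 1.1351
19/49 = 0.3878
1.1351 > 0.3878, so 42:37 is greater
= 42:37

42:37


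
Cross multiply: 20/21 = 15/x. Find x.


Cross multiply: 20 × x = 21 × 15
20x = 315
x = 315 / 20
= 15.75

15.75


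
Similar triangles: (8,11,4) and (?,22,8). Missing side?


Scale factor = 22/11 = 2
Missing side = 8 × 2
= 16.0

16.0


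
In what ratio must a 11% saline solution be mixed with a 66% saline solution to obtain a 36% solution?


Let x parts of 11% mix with y parts of 66%.
11x + 66y = 36(x + y)
11x + 66y = 36x + 36y
x(11 - 36) = y(36 - 66)
x/y = (66 - 36)/(36 - 11) = 30/25
Simplify: 6:5
= 6:5

6:5


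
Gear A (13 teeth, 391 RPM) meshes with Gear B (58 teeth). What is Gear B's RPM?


Gear ratio = 13:58 = 13:58
RPM_B = RPM_A × (teeth_A / teeth_B)
= 391 × (13/58)
= 87.6 RPM

87.6 RPM


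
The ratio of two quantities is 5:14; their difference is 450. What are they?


Let A = 5k, B = 14k.
14k - 5k = 450
9k = 450 → k = 450/9 = 50
A = 5×50 = 250, B = 14×50 = 700
= A = 250, B = 700

A = 250, B = 700


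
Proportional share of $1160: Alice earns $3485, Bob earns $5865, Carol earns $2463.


Total income = 3485 + 5865 + 2463 = $11813
Alice: $1160 × 3485/11813 = $342.22
Bob: $1160 × 5865/11813 = $575.92
Carol: $1160 × 2463/11813 = $241.86
= Alice: $342.22, Bob: $575.92, Carol: $241.86

Alice: $342.22, Bob: $575.92, Carol: $241.86


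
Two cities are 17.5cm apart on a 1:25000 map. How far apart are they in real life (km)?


Real distance = map distance × scale
= 17.5cm × 25000
= 437500 cm = 4375.0 m
= 4.375 km

4.375 km


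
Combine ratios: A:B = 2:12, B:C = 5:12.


Match B: multiply A:B by 5 → 10:60
Multiply B:C by 12 → 60:144
Combined: 10:60:144
GCD = 2
= 5:30:72

5:30:72


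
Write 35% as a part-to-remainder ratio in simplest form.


35% means 35 parts out of 100; remainder = 65
Part : remainder = 35:65
GCD = 5
= 7:13

7:13


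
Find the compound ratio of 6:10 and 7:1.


Compound ratio = (6×7) : (10×1)
= 42:10
GCD = 2
= 21:5

21:5


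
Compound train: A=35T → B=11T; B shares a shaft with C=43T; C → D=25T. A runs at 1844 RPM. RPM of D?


Stage 1: RPM_B = RPM_A × t_A/t_B = 1844 × 35/11 = 64540/11 ≈ 5867.27
B and C share a shaft → RPM_C = RPM_B
Stage 2: RPM_D = RPM_C × t_C/t_D = RPM_A × (t_A×t_C)/(t_B×t_D)
Overall ratio = (35×43)/(11×25) = 1505/275
RPM_D = 1844 × 1505/275 = 2775220/275
≈ 10091.71 RPM

10091.71 RPM


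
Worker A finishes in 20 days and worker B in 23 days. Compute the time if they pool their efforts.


Rate of A = 1/20 per day
Rate of B = 1/23 per day
Combined rate = 1/20 + 1/23 = 43/460 ≈ 0.0935 per day
Days = 1 / combined rate = 460/43
≈ 10.70 days

10.70 days


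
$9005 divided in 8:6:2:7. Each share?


Total parts = 8 + 6 + 2 + 7 = 23
Part 1: 9005 × 8/23 = 3132.17
Part 2: 9005 × 6/23 = 2349.13
Part 3: 9005 × 2/23 = 783.04
Part 4: 9005 × 7/23 = 2740.65
= Part 1: $3132.17, Part 2: $2349.13, Part 3: $783.04, Part 4: $2740.65

Part 1: $3132.17, Part 2: $2349.13, Part 3: $783.04, Part 4: $2740.65


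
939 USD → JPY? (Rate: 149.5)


Amount × rate = 939 × 149.5
= 140380.50 JPY

140380.50 JPY


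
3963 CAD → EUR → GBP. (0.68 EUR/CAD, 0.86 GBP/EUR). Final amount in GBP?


Step 1: 3963 CAD × 0.68 = 2694.84 EUR
Step 2: 2694.84 EUR × 0.86 = 2317.56 GBP
Implied rate CAD→GBP = 0.68 × 0.86 = 0.5848
= 2317.56 GBP

2317.56 GBP


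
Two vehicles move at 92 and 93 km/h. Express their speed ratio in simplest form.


Ratio = 92:93
GCD = 1
Simplified = 92:93
Time ratio (same distance) = 93:92
Speed ratio = 92:93

92:93


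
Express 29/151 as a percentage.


Percentage = (part / whole) × 100
= (29 / 151) × 100
≈ 19.21%

19.21%


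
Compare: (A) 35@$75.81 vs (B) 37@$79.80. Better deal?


Deal A: $75.81/35 = $2.1660/unit
Deal B: $79.80/37 = $2.1568/unit
B is cheaper per unit
= Deal B

Deal B


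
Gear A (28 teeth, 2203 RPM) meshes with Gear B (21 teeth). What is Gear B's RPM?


Gear ratio = 28:21 = 4:3
RPM_B = RPM_A × (teeth_A / teeth_B)
= 2203 × (28/21)
= 2937.3 RPM

2937.3 RPM


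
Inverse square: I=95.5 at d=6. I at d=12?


I₁d₁² = I₂d₂²
I₂ = I₁ × (d₁/d₂)²
= 95.5 × (6/12)²
= 95.5 × 36/144
= 3438/144
= 23.8750

23.8750


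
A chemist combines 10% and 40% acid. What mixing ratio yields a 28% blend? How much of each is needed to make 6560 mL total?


Let x parts of 10% mix with y parts of 40%.
10x + 40y = 28(x + y)
10x + 40y = 28x + 28y
x(10 - 28) = y(28 - 40)
x/y = (40 - 28)/(28 - 10) = 12/18
Simplify: 2:3
Total parts = 5; one part = 6560/5 = 1312.00 mL
10% solution: 2×1312.00 = 2624.00 mL
40% solution: 3×1312.00 = 3936.00 mL
= ratio 2:3; 2624.00 mL and 3936.00 mL

ratio 2:3; 2624.00 mL and 3936.00 mL


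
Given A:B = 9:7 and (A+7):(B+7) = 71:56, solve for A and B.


Let A = 9k, B = 7k.
(9k + 7) / (7k + 7) = 71/56
Cross-multiply: 56(9k + 7) = 71(7k + 7)
504k + 392 = 497k + 497
504k - 497k = 497 - 392
7k = 105
k = 105/7 = 15
A = 9×15 = 135, B = 7×15 = 105
= A = 135, B = 105

A = 135, B = 105


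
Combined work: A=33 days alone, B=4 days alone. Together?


Rate of A = 1/33 per day
Rate of B = 1/4 per day
Combined rate = 1/33 + 1/4 = 37/132 ≈ 0.2803 per day
Days = 1 / combined rate = 132/37
≈ 3.57 days

3.57 days


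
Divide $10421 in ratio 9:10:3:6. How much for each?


Total parts = 9 + 10 + 3 + 6 = 28
Part 1: 10421 × 9/28 = 3349.61
Part 2: 10421 × 10/28 = 3721.79
Part 3: 10421 × 3/28 = 1116.54
Part 4: 10421 × 6/28 = 2233.07
= Part 1: $3349.61, Part 2: $3721.79, Part 3: $1116.54, Part 4: $2233.07

Part 1: $3349.61, Part 2: $3721.79, Part 3: $1116.54, Part 4: $2233.07


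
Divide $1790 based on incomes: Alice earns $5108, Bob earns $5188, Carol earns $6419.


Total income = 5108 + 5188 + 6419 = $16715
Alice: $1790 × 5108/16715 = $547.01
Bob: $1790 × 5188/16715 = $555.58
Carol: $1790 × 6419/16715 = $687.41
= Alice: $547.01, Bob: $555.58, Carol: $687.41

Alice: $547.01, Bob: $555.58, Carol: $687.41


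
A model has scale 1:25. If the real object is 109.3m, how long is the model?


Model size = real / scale
= 109.3 / 25
= 4.3720 m

4.3720 m


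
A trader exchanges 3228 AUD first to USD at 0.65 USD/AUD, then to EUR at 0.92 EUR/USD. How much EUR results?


Step 1: 3228 AUD × 0.65 = 2098.20 USD
Step 2: 2098.20 USD × 0.92 = 1930.34 EUR
Implied rate AUD→EUR = 0.65 × 0.92 = 0.5980
= 1930.34 EUR

1930.34 EUR


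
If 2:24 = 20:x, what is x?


Cross multiply: 2 × x = 24 × 20
2x = 480
x = 480 / 2
= 240.00

240.00


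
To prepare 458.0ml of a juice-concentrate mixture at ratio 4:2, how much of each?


Total parts = 4 + 2 = 6
juice: 458.0 × 4/6 = 305.3ml
concentrate: 458.0 × 2/6 = 152.7ml
= 305.3ml and 152.7ml

305.3ml and 152.7ml


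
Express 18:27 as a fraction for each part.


Total parts = 18 + 27 = 45
First part: 18/45 = 2/5
Second part: 27/45 = 3/5
= 2/5 and 3/5

2/5 and 3/5


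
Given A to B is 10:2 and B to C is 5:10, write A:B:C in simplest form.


Match B: multiply A:B by 5 → 50:10
Multiply B:C by 2 → 10:20
Combined: 50:10:20
GCD = 10
= 5:1:2

5:1:2


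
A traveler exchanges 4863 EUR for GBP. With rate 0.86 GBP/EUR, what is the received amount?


Amount × rate = 4863 × 0.86
= 4182.18 GBP

4182.18 GBP


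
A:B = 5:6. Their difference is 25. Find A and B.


Let A = 5k, B = 6k.
6k - 5k = 25
1k = 25 → k = 25/1 = 25
A = 5×25 = 125, B = 6×25 = 150
= A = 125, B = 150

A = 125, B = 150


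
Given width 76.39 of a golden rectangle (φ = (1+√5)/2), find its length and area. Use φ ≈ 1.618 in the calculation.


φ = (1 + √5) / 2 ≈ 1.618
Length = width × φ = 76.39 × 1.618 = 123.59902
≈ 123.60
Area = width × length = 76.39 × 123.59902 = 9441.7291378 ≈ 9441.73
= Length: 123.60, Area: 9441.73

Length: 123.60, Area: 9441.73


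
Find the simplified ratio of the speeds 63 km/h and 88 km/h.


Ratio = 63:88
GCD = 1
Simplified = 63:88
Time ratio (same distance) = 88:63
Speed ratio = 63:88

63:88


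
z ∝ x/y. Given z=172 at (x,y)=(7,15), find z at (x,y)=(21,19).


z = k·x/y
Solve for k using the known point: k = z·y/x = 172×15/7 = 2580/7 ≈ 368.5714
Now evaluate at x=21, y=19:
z = k × 21 / 19 = (2580 × 21) / (7 × 19) = 54180/133
≈ 407.3684

407.3684


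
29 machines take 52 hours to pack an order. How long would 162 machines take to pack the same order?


Inverse proportion: x × y = constant
k = 29 × 52 = 1508
y₂ = k / 162 = 1508 / 162
= 9.31

9.31


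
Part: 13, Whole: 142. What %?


Percentage = (part / whole) × 100
= (13 / 142) × 100
≈ 9.15%

9.15%


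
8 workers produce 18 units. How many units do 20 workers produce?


Direct proportion: y/x = constant
k = 18/8 = 2.2500
y₂ = k × 20 = 18 × 20 / 8 = 360/8
= 45.00

45.00


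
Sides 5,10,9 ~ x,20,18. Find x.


Scale factor = 20/10 = 2
Missing side = 5 × 2
= 10.0

10.0


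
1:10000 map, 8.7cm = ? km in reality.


Real distance = map distance × scale
= 8.7cm × 10000
= 87000 cm = 870.0 m
= 0.870 km

0.870 km


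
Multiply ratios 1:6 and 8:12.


Compound ratio = (1×8) : (6×12)
= 8:72
GCD = 8
= 1:9

1:9


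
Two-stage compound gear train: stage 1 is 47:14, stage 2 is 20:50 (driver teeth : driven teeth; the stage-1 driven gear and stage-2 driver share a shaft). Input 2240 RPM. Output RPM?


Stage 1: RPM_B = RPM_A × t_A/t_B = 2240 × 47/14 = 105280/14 = 7520.00
B and C share a shaft → RPM_C = RPM_B
Stage 2: RPM_D = RPM_C × t_C/t_D = RPM_A × (t_A×t_C)/(t_B×t_D)
Overall ratio = (47×20)/(14×50) = 940/700
RPM_D = 2240 × 940/700 = 2105600/700
= 3008.00 RPM

3008.00 RPM


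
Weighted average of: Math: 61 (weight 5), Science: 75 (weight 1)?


Numerator = 61×5 + 75×1
= 305 + 75
= 380
Total weight = 6
Weighted avg = 380/6
= 63.33

63.33


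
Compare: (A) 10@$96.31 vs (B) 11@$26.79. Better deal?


Deal A: $96.31/10 = $9.6310/unit
Deal B: $26.79/11 = $2.4355/unit
B is cheaper per unit
= Deal B

Deal B


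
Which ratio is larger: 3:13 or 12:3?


3/13 = 0.2308
12/3 = 4.0000
0.2308 < 4.0000, so 3:13 is less
= 12:3

12:3


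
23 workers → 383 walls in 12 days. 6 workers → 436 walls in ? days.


Days ∝ work / workers, so d₂ = d₁ × (m₁/m₂) × (w₂/w₁)
Workers factor (inverse): 23/6 ≈ 3.8333
Work factor (direct): 436/383 ≈ 1.1384
d₂ = 12 × 23/6 × 436/383 = (12 × 23 × 436) / (6 × 383) = 120336/2298
≈ 52.37 days

52.37 days


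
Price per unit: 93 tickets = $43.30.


Unit rate = total / quantity
= 43.30 / 93
= $0.47 per unit

$0.47 per unit


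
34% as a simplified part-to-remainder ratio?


34% means 34 parts out of 100; remainder = 66
Part : remainder = 34:66
GCD = 2
= 17:33

17:33


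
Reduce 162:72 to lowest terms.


GCD(162, 72) = 18
162/18 : 72/18
= 9:4

9:4


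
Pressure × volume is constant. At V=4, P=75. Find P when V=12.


Inverse proportion: x × y = constant
k = 4 × 75 = 300
y₂ = k / 12 = 300 / 12
= 25.00

25.00


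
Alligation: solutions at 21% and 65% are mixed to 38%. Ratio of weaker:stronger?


Let x parts of 21% mix with y parts of 65%.
21x + 65y = 38(x + y)
21x + 65y = 38x + 38y
x(21 - 38) = y(38 - 65)
x/y = (65 - 38)/(38 - 21) = 27/17
Simplify: 27:17
= 27:17

27:17


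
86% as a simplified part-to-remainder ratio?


86% means 86 parts out of 100; remainder = 14
Part : remainder = 86:14
GCD = 2
= 43:7

43:7


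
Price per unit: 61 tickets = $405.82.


Unit rate = total / quantity
= 405.82 / 61
= $6.65 per unit

$6.65 per unit


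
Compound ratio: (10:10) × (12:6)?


Compound ratio = (10×12) : (10×6)
= 120:60
GCD = 60
= 2:1

2:1


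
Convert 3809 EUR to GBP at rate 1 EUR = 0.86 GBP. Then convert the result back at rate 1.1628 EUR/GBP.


Amount × rate = 3809 × 0.86 = 3275.74 GBP
Round-trip: 3275.74 × 1.1628 = 3809.03 EUR
= 3275.74 GBP, then 3809.03 EUR

3275.74 GBP, then 3809.03 EUR


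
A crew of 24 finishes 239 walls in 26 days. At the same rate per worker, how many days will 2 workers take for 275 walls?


Days ∝ work / workers, so d₂ = d₁ × (m₁/m₂) × (w₂/w₁)
Workers factor (inverse): 24/2 = 12.0000
Work factor (direct): 275/239 ≈ 1.1506
d₂ = 26 × 24/2 × 275/239 = (26 × 24 × 275) / (2 × 239) = 171600/478
≈ 359.00 days

359.00 days


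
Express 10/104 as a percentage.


Percentage = (part / whole) × 100
= (10 / 104) × 100
≈ 9.62%

9.62%


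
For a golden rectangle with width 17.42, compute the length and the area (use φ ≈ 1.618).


φ = (1 + √5) / 2 ≈ 1.618
Length = width × φ = 17.42 × 1.618 = 28.18556
≈ 28.19
Area = width × length = 17.42 × 28.18556 = 490.9924552 ≈ 490.99
= Length: 28.19, Area: 490.99

Length: 28.19, Area: 490.99


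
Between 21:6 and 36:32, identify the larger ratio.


21/6 = 3.5000
36/32 = 1.1250
3.5000 > 1.1250, so 21:6 is greater
= 21:6

21:6


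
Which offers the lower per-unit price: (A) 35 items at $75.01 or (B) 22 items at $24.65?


Deal A: $75.01/35 = $2.1431/unit
Deal B: $24.65/22 = $1.1205/unit
B is cheaper per unit
= Deal B

Deal B


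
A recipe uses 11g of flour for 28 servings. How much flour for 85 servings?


Direct proportion: y/x = constant
k = 11/28 ≈ 0.3929
y₂ = k × 85 = 11 × 85 / 28 = 935/28
≈ 33.39

33.39


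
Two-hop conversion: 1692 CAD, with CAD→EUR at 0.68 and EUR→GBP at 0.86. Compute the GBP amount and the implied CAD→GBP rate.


Step 1: 1692 CAD × 0.68 = 1150.56 EUR
Step 2: 1150.56 EUR × 0.86 = 989.48 GBP
Implied rate CAD→GBP = 0.68 × 0.86 = 0.5848
= 989.48 GBP; implied rate 0.5848 GBP/CAD

989.48 GBP; implied rate 0.5848 GBP/CAD


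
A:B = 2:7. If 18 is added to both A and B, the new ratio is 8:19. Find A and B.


Let A = 2k, B = 7k.
(2k + 18) / (7k + 18) = 8/19
Cross-multiply: 19(2k + 18) = 8(7k + 18)
38k + 342 = 56k + 144
38k - 56k = 144 - 342
-18k = -198
k = -198/-18 = 11
A = 2×11 = 22, B = 7×11 = 77
= A = 22, B = 77

A = 22, B = 77


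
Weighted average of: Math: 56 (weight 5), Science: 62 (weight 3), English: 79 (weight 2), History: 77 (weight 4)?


Numerator = 56×5 + 62×3 + 79×2 + 77×4
= 280 + 186 + 158 + 308
= 932
Total weight = 14
Weighted avg = 932/14
= 66.57

66.57


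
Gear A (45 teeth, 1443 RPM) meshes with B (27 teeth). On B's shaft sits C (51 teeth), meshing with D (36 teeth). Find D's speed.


Stage 1: RPM_B = RPM_A × t_A/t_B = 1443 × 45/27 = 64935/27 = 2405.00
B and C share a shaft → RPM_C = RPM_B
Stage 2: RPM_D = RPM_C × t_C/t_D = RPM_A × (t_A×t_C)/(t_B×t_D)
Overall ratio = (45×51)/(27×36) = 2295/972
RPM_D = 1443 × 2295/972 = 3311685/972
≈ 3407.08 RPM

3407.08 RPM


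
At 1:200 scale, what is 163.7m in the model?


Model size = real / scale
= 163.7 / 200
= 0.8185 m

0.8185 m


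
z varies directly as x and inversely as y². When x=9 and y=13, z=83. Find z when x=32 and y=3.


z = k·x/y²
Solve for k using the known point: k = z·y²/x = 83×169/9 = 14027/9 ≈ 1558.5556
Now evaluate at x=32, y=3:
z = k × 32 / 9 = (14027 × 32) / (9 × 9) = 448864/81
≈ 5541.5309

5541.5309


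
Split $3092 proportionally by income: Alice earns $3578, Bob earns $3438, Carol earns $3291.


Total income = 3578 + 3438 + 3291 = $10307
Alice: $3092 × 3578/10307 = $1073.37
Bob: $3092 × 3438/10307 = $1031.37
Carol: $3092 × 3291/10307 = $987.27
= Alice: $1073.37, Bob: $1031.37, Carol: $987.27

Alice: $1073.37, Bob: $1031.37, Carol: $987.27


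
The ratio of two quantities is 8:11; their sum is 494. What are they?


Let A = 8k, B = 11k.
8k + 11k = 494
19k = 494 → k = 494/19 = 26
A = 8×26 = 208, B = 11×26 = 286
= A = 208, B = 286

A = 208, B = 286


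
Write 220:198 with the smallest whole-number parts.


GCD(220, 198) = 22
220/22 : 198/22
= 10:9

10:9


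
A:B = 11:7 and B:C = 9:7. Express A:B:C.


Match B: multiply A:B by 9 → 99:63
Multiply B:C by 7 → 63:49
Combined: 99:63:49
GCD = 1
= 99:63:49

99:63:49


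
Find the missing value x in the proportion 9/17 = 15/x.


Cross multiply: 9 × x = 17 × 15
9x = 255
x = 255 / 9
= 28.33

28.33


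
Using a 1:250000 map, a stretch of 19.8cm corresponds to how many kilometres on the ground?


Real distance = map distance × scale
= 19.8cm × 250000
= 4950000 cm = 49500.0 m
= 49.500 km

49.500 km


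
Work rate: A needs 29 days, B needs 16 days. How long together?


Rate of A = 1/29 per day
Rate of B = 1/16 per day
Combined rate = 1/29 + 1/16 = 45/464 ≈ 0.0970 per day
Days = 1 / combined rate = 464/45
≈ 10.31 days

10.31 days


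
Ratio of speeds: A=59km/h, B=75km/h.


Ratio = 59:75
GCD = 1
Simplified = 59:75
Time ratio (same distance) = 75:59
Speed ratio = 59:75

59:75


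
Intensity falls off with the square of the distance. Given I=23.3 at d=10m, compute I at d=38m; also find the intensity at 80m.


I₁d₁² = I₂d₂²
I at 38m = 23.3 × (10/38)² = 23.3 × 100/1444 = 2330/1444 ≈ 1.6136
I at 80m = 23.3 × (10/80)² = 23.3 × 100/6400 = 2330/6400 ≈ 0.3641
= 1.6136 and 0.3641

1.6136 and 0.3641


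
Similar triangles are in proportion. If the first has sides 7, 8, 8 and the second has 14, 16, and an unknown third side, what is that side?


Scale factor = 14/7 = 2
Missing side = 8 × 2
= 16.0

16.0


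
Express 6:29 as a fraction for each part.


Total parts = 6 + 29 = 35
First part: 6/35 = 6/35
Second part: 29/35 = 29/35
= 6/35 and 29/35

6/35 and 29/35


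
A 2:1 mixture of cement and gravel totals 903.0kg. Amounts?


Total parts = 2 + 1 = 3
cement: 903.0 × 2/3 = 602.0kg
gravel: 903.0 × 1/3 = 301.0kg
= 602.0kg and 301.0kg

602.0kg and 301.0kg


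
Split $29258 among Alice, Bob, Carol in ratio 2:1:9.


Total parts = 2 + 1 + 9 = 12
Alice: 29258 × 2/12 = 4876.33
Bob: 29258 × 1/12 = 2438.17
Carol: 29258 × 9/12 = 21943.50
= Alice: $4876.33, Bob: $2438.17, Carol: $21943.50

Alice: $4876.33, Bob: $2438.17, Carol: $21943.50


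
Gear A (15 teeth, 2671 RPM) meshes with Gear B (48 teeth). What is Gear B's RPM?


Gear ratio = 15:48 = 5:16
RPM_B = RPM_A × (teeth_A / teeth_B)
= 2671 × (15/48)
= 834.7 RPM

834.7 RPM


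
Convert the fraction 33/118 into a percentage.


Percentage = (part / whole) × 100
= (33 / 118) × 100
≈ 27.97%

27.97%


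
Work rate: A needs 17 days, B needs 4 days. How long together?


Rate of A = 1/17 per day
Rate of B = 1/4 per day
Combined rate = 1/17 + 1/4 = 21/68 ≈ 0.3088 per day
Days = 1 / combined rate = 68/21
≈ 3.24 days

3.24 days


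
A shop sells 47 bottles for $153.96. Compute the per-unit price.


Unit rate = total / quantity
= 153.96 / 47
= $3.28 per unit

$3.28 per unit


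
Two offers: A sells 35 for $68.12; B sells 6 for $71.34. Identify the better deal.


Deal A: $68.12/35 = $1.9463/unit
Deal B: $71.34/6 = $11.8900/unit
A is cheaper per unit
= Deal A

Deal A


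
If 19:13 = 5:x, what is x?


Cross multiply: 19 × x = 13 × 5
19x = 65
x = 65 / 19
= 3.42

3.42


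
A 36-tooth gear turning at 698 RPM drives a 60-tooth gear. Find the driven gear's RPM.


Gear ratio = 36:60 = 3:5
RPM_B = RPM_A × (teeth_A / teeth_B)
= 698 × (36/60)
= 418.8 RPM

418.8 RPM


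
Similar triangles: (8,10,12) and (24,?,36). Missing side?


Scale factor = 24/8 = 3
Missing side = 10 × 3
= 30.0

30.0


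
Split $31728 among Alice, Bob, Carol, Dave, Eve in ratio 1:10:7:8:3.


Total parts = 1 + 10 + 7 + 8 + 3 = 29
Alice: 31728 × 1/29 = 1094.07
Bob: 31728 × 10/29 = 10940.69
Carol: 31728 × 7/29 = 7658.48
Dave: 31728 × 8/29 = 8752.55
Eve: 31728 × 3/29 = 3282.21
= Alice: $1094.07, Bob: $10940.69, Carol: $7658.48, Dave: $8752.55, Eve: $3282.21

Alice: $1094.07, Bob: $10940.69, Carol: $7658.48, Dave: $8752.55, Eve: $3282.21


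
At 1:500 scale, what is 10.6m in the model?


Model size = real / scale
= 10.6 / 500
= 0.0212 m

0.0212 m


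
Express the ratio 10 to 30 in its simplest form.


GCD(10, 30) = 10
10/10 : 30/10
= 1:3

1:3


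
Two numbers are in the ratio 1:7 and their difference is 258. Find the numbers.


Let A = 1k, B = 7k.
7k - 1k = 258
6k = 258 → k = 258/6 = 43
A = 1×43 = 43, B = 7×43 = 301
= A = 43, B = 301

A = 43, B = 301


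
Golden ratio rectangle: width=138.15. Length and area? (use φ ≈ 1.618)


φ = (1 + √5) / 2 ≈ 1.618
Length = width × φ = 138.15 × 1.618 = 223.5267
≈ 223.53
Area = width × length = 138.15 × 223.5267 = 30880.213605 ≈ 30880.21
= Length: 223.53, Area: 30880.21

Length: 223.53, Area: 30880.21


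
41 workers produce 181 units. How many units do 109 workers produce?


Direct proportion: y/x = constant
k = 181/41 ≈ 4.4146
y₂ = k × 109 = 181 × 109 / 41 = 19729/41
≈ 481.20

481.20


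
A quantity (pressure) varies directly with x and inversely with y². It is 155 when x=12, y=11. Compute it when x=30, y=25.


z = k·x/y²
Solve for k using the known point: k = z·y²/x = 155×121/12 = 18755/12 ≈ 1562.9167
Now evaluate at x=30, y=25:
z = k × 30 / 625 = (18755 × 30) / (12 × 625) = 562650/7500
= 75.0200

75.0200


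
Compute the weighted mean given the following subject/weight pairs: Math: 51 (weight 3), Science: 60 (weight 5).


Numerator = 51×3 + 60×5
= 153 + 300
= 453
Total weight = 8
Weighted avg = 453/8
= 56.63

56.63


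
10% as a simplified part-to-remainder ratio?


10% means 10 parts out of 100; remainder = 90
Part : remainder = 10:90
GCD = 10
= 1:9

1:9


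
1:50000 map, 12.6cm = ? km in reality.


Real distance = map distance × scale
= 12.6cm × 50000
= 630000 cm = 6300.0 m
= 6.300 km

6.300 km


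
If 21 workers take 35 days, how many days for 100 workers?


Inverse proportion: x × y = constant
k = 21 × 35 = 735
y₂ = k / 100 = 735 / 100
= 7.35

7.35


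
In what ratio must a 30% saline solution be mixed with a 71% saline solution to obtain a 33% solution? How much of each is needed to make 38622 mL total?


Let x parts of 30% mix with y parts of 71%.
30x + 71y = 33(x + y)
30x + 71y = 33x + 33y
x(30 - 33) = y(33 - 71)
x/y = (71 - 33)/(33 - 30) = 38/3
Simplify: 38:3
Total parts = 41; one part = 38622/41 = 942.00 mL
30% solution: 38×942.00 = 35796.00 mL
71% solution: 3×942.00 = 2826.00 mL
= ratio 38:3; 35796.00 mL and 2826.00 mL

ratio 38:3; 35796.00 mL and 2826.00 mL


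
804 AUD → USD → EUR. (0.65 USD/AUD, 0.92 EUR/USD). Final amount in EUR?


Step 1: 804 AUD × 0.65 = 522.60 USD
Step 2: 522.60 USD × 0.92 = 480.79 EUR
Implied rate AUD→EUR = 0.65 × 0.92 = 0.5980
= 480.79 EUR

480.79 EUR


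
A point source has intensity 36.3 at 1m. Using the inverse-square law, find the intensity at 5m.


I₁d₁² = I₂d₂²
I₂ = I₁ × (d₁/d₂)²
= 36.3 × (1/5)²
= 36.3 × 1/25
= 36.3/25
= 1.4520

1.4520


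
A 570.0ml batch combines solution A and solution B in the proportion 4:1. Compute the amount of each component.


Total parts = 4 + 1 = 5
solution A: 570.0 × 4/5 = 456.0ml
solution B: 570.0 × 1/5 = 114.0ml
= 456.0ml and 114.0ml

456.0ml and 114.0ml


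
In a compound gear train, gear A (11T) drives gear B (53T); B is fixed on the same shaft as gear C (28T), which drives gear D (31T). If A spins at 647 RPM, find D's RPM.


Stage 1: RPM_B = RPM_A × t_A/t_B = 647 × 11/53 = 7117/53 ≈ 134.28
B and C share a shaft → RPM_C = RPM_B
Stage 2: RPM_D = RPM_C × t_C/t_D = RPM_A × (t_A×t_C)/(t_B×t_D)
Overall ratio = (11×28)/(53×31) = 308/1643
RPM_D = 647 × 308/1643 = 199276/1643
≈ 121.29 RPM

121.29 RPM


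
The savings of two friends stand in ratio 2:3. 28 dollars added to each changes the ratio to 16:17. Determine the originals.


Let A = 2k, B = 3k.
(2k + 28) / (3k + 28) = 16/17
Cross-multiply: 17(2k + 28) = 16(3k + 28)
34k + 476 = 48k + 448
34k - 48k = 448 - 476
-14k = -28
k = -28/-14 = 2
A = 2×2 = 4, B = 3×2 = 6
= A = 4, B = 6

A = 4, B = 6


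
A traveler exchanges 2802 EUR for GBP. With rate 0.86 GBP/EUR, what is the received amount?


Amount × rate = 2802 × 0.86
= 2409.72 GBP

2409.72 GBP


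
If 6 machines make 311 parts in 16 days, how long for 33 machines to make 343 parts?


Days ∝ work / workers, so d₂ = d₁ × (m₁/m₂) × (w₂/w₁)
Workers factor (inverse): 6/33 ≈ 0.1818
Work factor (direct): 343/311 ≈ 1.1029
d₂ = 16 × 6/33 × 343/311 = (16 × 6 × 343) / (33 × 311) = 32928/10263
≈ 3.21 days

3.21 days


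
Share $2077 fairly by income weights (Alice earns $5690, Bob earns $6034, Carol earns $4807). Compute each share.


Total income = 5690 + 6034 + 4807 = $16531
Alice: $2077 × 5690/16531 = $714.91
Bob: $2077 × 6034/16531 = $758.13
Carol: $2077 × 4807/16531 = $603.96
= Alice: $714.91, Bob: $758.13, Carol: $603.96

Alice: $714.91, Bob: $758.13, Carol: $603.96


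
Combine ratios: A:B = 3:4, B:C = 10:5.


Match B: multiply A:B by 10 → 30:40
Multiply B:C by 4 → 40:20
Combined: 30:40:20
GCD = 10
= 3:4:2

3:4:2


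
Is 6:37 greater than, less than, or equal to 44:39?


6/37 = 0.1622
44/39 = 1.1282
0.1622 < 1.1282, so 6:37 is less
= less than

less than


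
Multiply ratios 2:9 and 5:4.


Compound ratio = (2×5) : (9×4)
= 10:36
GCD = 2
= 5:18

5:18


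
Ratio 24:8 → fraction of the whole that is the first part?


Total parts = 24 + 8 = 32
First part: 24/32 = 3/4
= 3/4

3/4


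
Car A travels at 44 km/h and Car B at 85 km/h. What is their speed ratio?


Ratio = 44:85
GCD = 1
Simplified = 44:85
Time ratio (same distance) = 85:44
Speed ratio = 44:85

44:85


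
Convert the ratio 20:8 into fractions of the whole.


Total parts = 20 + 8 = 28
First part: 20/28 = 5/7
Second part: 8/28 = 2/7
= 5/7 and 2/7

5/7 and 2/7


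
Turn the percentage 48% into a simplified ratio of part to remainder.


48% means 48 parts out of 100; remainder = 52
Part : remainder = 48:52
GCD = 4
= 12:13

12:13


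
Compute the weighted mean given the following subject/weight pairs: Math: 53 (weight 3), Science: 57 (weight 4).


Numerator = 53×3 + 57×4
= 159 + 228
= 387
Total weight = 7
Weighted avg = 387/7
= 55.29

55.29


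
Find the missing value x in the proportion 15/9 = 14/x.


Cross multiply: 15 × x = 9 × 14
15x = 126
x = 126 / 15
= 8.40

8.40


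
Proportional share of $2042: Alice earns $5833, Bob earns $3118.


Total income = 5833 + 3118 = $8951
Alice: $2042 × 5833/8951 = $1330.69
Bob: $2042 × 3118/8951 = $711.31
= Alice: $1330.69, Bob: $711.31

Alice: $1330.69, Bob: $711.31


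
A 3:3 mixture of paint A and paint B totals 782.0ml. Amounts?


Total parts = 3 + 3 = 6
paint A: 782.0 × 3/6 = 391.0ml
paint B: 782.0 × 3/6 = 391.0ml
= 391.0ml and 391.0ml

391.0ml and 391.0ml


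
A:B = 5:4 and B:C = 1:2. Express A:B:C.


Match B: multiply A:B by 1 → 5:4
Multiply B:C by 4 → 4:8
Combined: 5:4:8
GCD = 1
= 5:4:8

5:4:8


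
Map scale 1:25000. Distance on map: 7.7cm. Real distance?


Real distance = map distance × scale
= 7.7cm × 25000
= 192500 cm = 1925.0 m
= 1.925 km

1.925 km


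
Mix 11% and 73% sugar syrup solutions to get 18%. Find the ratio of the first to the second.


Let x parts of 11% mix with y parts of 73%.
11x + 73y = 18(x + y)
11x + 73y = 18x + 18y
x(11 - 18) = y(18 - 73)
x/y = (73 - 18)/(18 - 11) = 55/7
Simplify: 55:7
= 55:7

55:7


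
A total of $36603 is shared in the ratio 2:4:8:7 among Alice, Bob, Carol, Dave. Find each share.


Total parts = 2 + 4 + 8 + 7 = 21
Alice: 36603 × 2/21 = 3486.00
Bob: 36603 × 4/21 = 6972.00
Carol: 36603 × 8/21 = 13944.00
Dave: 36603 × 7/21 = 12201.00
= Alice: $3486.00, Bob: $6972.00, Carol: $13944.00, Dave: $12201.00

Alice: $3486.00, Bob: $6972.00, Carol: $13944.00, Dave: $12201.00


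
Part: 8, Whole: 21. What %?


Percentage = (part / whole) × 100
= (8 / 21) × 100
≈ 38.10%

38.10%


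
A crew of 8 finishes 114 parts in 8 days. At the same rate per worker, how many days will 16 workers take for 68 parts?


Days ∝ work / workers, so d₂ = d₁ × (m₁/m₂) × (w₂/w₁)
Workers factor (inverse): 8/16 = 0.5000
Work factor (direct): 68/114 ≈ 0.5965
d₂ = 8 × 8/16 × 68/114 = (8 × 8 × 68) / (16 × 114) = 4352/1824
≈ 2.39 days

2.39 days


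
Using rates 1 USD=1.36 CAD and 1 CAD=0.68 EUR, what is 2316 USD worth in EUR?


Step 1: 2316 USD × 1.36 = 3149.76 CAD
Step 2: 3149.76 CAD × 0.68 = 2141.84 EUR
Implied rate USD→EUR = 1.36 × 0.68 = 0.9248
= 2141.84 EUR

2141.84 EUR
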